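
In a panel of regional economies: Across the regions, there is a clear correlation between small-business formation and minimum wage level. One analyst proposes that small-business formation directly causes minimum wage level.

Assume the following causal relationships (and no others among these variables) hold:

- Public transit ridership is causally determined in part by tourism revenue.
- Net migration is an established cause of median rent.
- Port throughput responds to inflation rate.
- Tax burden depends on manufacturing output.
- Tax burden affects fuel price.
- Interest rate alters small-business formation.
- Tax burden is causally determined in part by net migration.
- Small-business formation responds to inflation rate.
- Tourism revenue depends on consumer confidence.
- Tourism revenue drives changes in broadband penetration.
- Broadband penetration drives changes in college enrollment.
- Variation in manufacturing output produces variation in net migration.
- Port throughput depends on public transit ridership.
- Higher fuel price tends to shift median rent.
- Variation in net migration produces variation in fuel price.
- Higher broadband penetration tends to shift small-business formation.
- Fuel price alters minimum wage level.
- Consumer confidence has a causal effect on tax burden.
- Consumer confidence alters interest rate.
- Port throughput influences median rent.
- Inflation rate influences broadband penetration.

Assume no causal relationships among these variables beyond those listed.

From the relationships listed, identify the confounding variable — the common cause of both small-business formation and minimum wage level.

consumer confidence

Consumer confidence has a causal path to small-business formation (consumer confidence → interest rate → small-business formation) and a separate causal path to minimum wage level (consumer confidence → tax burden → fuel price → minimum wage level), so it is a common cause of both.
No stated relationship gives small-business formation a causal route to minimum wage level, so the correlation is explained by the shared upstream cause rather than a direct effect.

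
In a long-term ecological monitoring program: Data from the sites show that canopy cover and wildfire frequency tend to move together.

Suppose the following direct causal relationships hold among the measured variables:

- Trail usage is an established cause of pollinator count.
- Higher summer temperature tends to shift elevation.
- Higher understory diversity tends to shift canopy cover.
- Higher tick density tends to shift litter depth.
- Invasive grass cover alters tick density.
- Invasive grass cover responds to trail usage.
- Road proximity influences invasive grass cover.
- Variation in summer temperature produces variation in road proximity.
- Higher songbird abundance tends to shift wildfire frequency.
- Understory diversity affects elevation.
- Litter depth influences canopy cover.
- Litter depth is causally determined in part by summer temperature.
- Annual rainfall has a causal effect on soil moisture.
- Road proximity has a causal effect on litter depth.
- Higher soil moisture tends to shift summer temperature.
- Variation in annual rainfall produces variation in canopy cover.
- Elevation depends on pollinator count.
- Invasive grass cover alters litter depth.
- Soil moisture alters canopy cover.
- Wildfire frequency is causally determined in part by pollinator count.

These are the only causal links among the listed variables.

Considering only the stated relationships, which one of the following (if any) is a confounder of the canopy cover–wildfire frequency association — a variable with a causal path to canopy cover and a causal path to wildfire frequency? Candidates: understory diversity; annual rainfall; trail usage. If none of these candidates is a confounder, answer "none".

trail usage

Trail usage causes canopy cover (trail usage → invasive grass cover → litter depth → canopy cover) and also causes wildfire frequency (trail usage → pollinator count → wildfire frequency); it is a common cause of both.
Each of the other candidates lacks a causal path to at least one of canopy cover and wildfire frequency, so they do not confound the relationship.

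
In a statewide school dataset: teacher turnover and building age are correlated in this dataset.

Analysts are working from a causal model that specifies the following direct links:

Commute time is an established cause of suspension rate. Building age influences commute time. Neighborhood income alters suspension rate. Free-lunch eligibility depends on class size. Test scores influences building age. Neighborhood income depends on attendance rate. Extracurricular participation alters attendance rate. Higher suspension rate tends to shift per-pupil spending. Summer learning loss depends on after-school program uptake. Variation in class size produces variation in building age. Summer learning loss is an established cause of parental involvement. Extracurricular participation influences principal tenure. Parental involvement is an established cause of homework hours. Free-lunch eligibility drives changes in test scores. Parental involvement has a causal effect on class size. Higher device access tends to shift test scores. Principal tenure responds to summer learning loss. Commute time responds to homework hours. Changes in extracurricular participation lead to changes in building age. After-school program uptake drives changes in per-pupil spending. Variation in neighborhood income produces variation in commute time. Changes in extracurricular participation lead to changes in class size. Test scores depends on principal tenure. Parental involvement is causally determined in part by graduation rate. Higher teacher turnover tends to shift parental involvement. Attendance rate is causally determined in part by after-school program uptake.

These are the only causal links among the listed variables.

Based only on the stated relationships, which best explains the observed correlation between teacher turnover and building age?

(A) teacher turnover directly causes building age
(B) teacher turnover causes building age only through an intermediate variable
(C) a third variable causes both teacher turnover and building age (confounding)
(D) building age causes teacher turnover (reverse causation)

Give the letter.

B

Teacher turnover reaches building age through teacher turnover → parental involvement → class size → building age — an indirect causal chain with no direct teacher turnover → building age link. No variable causes both teacher turnover and building age, so confounding is ruled out; the effect is mediated.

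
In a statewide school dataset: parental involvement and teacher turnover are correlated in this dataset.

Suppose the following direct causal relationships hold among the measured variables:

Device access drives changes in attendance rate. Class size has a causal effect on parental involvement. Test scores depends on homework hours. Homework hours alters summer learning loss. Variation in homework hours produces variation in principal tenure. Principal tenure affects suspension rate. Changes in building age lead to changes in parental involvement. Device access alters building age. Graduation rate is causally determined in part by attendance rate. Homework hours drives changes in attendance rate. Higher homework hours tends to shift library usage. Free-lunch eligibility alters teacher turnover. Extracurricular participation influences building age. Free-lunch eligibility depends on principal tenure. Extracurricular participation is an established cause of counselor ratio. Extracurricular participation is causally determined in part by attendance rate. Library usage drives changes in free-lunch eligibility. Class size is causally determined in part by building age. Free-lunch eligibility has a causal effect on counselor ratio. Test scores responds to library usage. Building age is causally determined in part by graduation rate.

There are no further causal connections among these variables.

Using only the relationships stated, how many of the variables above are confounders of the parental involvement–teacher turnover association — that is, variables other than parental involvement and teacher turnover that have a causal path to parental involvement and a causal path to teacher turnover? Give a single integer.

1

The common causes are: homework hours (to parental involvement via homework hours → attendance rate → graduation rate → building age → parental involvement; to teacher turnover via homework hours → principal tenure → free-lunch eligibility → teacher turnover).
Every other variable lacks a causal path to at least one of parental involvement and teacher turnover.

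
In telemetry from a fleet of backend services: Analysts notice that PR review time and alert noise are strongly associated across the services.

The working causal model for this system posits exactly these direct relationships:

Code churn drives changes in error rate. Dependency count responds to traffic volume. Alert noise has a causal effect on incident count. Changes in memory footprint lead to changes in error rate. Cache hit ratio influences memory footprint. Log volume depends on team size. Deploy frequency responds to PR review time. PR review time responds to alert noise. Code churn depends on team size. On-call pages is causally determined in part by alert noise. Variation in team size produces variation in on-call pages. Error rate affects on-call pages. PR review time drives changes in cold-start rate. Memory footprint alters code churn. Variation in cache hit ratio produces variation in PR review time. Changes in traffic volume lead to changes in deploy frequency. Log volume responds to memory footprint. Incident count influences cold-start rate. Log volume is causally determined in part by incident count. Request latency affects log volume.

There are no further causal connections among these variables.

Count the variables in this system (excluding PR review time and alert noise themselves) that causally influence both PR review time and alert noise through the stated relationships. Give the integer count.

No listed variable has a causal path to both PR review time and alert noise, so there are no common causes.

0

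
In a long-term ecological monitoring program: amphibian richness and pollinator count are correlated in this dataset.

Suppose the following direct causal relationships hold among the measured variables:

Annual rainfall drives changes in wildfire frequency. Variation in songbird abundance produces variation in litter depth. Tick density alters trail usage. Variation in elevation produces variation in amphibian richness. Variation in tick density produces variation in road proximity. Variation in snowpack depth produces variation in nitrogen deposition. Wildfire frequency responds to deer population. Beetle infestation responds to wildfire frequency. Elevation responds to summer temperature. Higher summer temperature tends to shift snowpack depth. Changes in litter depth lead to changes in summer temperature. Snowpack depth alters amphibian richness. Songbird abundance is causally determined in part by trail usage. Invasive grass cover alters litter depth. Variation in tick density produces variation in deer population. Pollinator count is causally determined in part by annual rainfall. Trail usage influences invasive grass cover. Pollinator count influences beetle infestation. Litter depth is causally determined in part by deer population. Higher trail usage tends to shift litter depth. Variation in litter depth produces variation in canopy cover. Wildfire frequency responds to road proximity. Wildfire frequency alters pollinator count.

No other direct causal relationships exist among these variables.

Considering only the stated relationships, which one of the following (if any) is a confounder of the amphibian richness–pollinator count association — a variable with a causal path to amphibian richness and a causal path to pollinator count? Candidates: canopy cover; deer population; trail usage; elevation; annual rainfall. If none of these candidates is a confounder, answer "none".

deer population

Deer population causes amphibian richness (deer population → litter depth → summer temperature → snowpack depth → amphibian richness) and also causes pollinator count (deer population → wildfire frequency → pollinator count); it is a common cause of both.
Each of the other candidates lacks a causal path to at least one of amphibian richness and pollinator count, so they do not confound the relationship.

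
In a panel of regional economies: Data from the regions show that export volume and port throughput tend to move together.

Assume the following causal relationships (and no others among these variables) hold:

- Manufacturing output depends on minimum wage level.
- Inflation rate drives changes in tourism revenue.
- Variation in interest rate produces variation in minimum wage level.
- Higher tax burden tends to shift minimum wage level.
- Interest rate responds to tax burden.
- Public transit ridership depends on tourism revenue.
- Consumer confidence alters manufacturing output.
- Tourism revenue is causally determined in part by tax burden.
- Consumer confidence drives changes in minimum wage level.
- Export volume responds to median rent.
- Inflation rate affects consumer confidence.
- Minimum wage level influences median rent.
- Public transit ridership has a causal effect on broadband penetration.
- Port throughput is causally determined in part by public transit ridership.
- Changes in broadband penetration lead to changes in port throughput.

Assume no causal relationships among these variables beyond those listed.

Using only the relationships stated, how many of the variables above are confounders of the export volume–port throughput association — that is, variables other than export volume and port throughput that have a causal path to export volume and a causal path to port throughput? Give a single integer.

The common causes are: inflation rate (to export volume via inflation rate → consumer confidence → minimum wage level → median rent → export volume; to port throughput via inflation rate → tourism revenue → public transit ridership → port throughput); tax burden (to export volume via tax burden → minimum wage level → median rent → export volume; to port throughput via tax burden → tourism revenue → public transit ridership → port throughput).
Every other variable lacks a causal path to at least one of export volume and port throughput.

2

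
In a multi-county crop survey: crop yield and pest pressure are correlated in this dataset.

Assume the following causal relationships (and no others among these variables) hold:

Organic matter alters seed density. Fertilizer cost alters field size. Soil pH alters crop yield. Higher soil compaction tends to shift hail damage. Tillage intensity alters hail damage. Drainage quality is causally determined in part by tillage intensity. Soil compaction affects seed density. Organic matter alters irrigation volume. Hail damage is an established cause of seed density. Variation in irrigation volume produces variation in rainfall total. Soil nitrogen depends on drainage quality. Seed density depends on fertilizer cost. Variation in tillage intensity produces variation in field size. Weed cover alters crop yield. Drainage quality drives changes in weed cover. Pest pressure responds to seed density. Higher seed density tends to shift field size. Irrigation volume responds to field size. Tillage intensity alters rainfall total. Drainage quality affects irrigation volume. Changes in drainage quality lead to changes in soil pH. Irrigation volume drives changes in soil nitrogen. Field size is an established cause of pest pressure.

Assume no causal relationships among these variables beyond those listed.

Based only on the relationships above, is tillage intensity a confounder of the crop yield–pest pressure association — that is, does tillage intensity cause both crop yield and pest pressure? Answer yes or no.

yes

Tillage intensity has a causal path to crop yield (tillage intensity → drainage quality → soil pH → crop yield) and to pest pressure (tillage intensity → field size → pest pressure), so it is a common cause of both — a confounder.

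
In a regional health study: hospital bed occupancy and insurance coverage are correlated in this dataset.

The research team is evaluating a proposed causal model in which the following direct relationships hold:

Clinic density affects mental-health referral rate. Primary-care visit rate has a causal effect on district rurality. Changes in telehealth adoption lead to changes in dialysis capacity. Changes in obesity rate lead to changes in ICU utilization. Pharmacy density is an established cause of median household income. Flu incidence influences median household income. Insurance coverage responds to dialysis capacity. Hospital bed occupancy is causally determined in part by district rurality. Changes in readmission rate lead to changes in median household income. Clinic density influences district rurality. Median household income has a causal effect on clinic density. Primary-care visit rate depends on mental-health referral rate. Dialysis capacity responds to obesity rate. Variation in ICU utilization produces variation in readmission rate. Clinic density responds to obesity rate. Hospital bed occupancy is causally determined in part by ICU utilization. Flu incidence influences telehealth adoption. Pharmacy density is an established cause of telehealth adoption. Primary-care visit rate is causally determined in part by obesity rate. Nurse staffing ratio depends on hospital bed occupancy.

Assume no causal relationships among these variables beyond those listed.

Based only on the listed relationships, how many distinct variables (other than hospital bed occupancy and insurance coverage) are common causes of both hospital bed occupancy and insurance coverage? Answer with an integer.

The common causes are: flu incidence (to hospital bed occupancy via flu incidence → median household income → clinic density → district rurality → hospital bed occupancy; to insurance coverage via flu incidence → telehealth adoption → dialysis capacity → insurance coverage); obesity rate (to hospital bed occupancy via obesity rate → ICU utilization → hospital bed occupancy; to insurance coverage via obesity rate → dialysis capacity → insurance coverage); pharmacy density (to hospital bed occupancy via pharmacy density → median household income → clinic density → district rurality → hospital bed occupancy; to insurance coverage via pharmacy density → telehealth adoption → dialysis capacity → insurance coverage).
Every other variable lacks a causal path to at least one of hospital bed occupancy and insurance coverage.

3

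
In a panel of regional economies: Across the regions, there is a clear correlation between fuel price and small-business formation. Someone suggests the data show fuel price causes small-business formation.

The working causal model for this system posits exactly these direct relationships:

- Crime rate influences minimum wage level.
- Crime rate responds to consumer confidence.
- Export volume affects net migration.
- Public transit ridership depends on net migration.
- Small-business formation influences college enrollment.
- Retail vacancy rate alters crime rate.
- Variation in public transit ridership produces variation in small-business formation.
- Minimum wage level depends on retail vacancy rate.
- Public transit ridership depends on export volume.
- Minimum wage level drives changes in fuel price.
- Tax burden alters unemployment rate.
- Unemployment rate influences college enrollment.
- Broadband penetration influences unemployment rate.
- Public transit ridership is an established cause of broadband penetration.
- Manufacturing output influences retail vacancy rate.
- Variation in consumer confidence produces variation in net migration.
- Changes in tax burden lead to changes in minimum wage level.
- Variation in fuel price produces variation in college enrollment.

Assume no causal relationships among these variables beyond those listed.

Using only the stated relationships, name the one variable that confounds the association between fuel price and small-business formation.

consumer confidence

Consumer confidence has a causal path to fuel price (consumer confidence → crime rate → minimum wage level → fuel price) and a separate causal path to small-business formation (consumer confidence → net migration → public transit ridership → small-business formation), so it is a common cause of both.
No stated relationship gives fuel price a causal route to small-business formation, so the correlation is explained by the shared upstream cause rather than a direct effect.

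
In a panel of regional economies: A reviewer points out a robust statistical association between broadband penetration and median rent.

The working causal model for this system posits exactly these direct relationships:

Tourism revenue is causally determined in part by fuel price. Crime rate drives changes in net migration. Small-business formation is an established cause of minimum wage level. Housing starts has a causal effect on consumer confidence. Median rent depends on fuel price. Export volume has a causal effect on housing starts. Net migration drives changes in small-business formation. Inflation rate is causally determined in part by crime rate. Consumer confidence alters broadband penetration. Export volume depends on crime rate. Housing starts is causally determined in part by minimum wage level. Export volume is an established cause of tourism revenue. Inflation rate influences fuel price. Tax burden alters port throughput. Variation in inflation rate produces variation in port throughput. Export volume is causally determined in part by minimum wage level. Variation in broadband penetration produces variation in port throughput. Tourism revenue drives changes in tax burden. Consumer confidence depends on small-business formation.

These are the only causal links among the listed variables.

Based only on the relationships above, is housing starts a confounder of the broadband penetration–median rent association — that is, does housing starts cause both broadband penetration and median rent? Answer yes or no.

no

Housing starts has no stated causal path to median rent. A confounder must cause both variables, so housing starts does not qualify.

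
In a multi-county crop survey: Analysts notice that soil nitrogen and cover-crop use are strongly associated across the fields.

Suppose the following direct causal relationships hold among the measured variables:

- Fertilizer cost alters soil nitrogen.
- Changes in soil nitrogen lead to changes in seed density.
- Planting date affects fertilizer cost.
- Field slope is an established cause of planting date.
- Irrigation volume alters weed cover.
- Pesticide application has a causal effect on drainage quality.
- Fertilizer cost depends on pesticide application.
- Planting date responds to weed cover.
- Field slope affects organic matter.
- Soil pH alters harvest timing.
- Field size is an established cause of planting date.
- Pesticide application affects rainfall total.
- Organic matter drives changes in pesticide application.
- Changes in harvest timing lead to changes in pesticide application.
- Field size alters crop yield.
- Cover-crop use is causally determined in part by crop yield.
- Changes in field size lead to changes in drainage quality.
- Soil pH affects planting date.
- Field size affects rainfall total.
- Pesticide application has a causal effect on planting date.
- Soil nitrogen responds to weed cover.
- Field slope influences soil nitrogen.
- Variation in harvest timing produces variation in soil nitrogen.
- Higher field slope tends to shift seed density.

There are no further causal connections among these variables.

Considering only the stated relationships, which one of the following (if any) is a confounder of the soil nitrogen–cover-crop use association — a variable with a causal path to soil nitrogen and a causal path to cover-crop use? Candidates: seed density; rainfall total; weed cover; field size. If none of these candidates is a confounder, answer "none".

field size

Field size causes soil nitrogen (field size → planting date → fertilizer cost → soil nitrogen) and also causes cover-crop use (field size → crop yield → cover-crop use); it is a common cause of both.
Each of the other candidates lacks a causal path to at least one of soil nitrogen and cover-crop use, so they do not confound the relationship.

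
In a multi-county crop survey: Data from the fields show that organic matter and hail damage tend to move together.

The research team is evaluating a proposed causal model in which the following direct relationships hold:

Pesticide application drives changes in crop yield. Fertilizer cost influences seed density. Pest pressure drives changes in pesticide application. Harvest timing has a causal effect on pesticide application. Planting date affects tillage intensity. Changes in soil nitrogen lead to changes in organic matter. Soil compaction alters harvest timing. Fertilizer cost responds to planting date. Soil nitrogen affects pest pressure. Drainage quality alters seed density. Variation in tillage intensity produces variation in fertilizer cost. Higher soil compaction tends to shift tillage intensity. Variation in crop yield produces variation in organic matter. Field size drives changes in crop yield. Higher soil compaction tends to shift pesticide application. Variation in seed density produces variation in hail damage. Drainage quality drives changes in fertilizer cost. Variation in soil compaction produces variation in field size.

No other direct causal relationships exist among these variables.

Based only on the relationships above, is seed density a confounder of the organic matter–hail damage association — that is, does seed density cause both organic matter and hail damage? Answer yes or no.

Seed density has no stated causal path to organic matter. A confounder must cause both variables, so seed density does not qualify.

no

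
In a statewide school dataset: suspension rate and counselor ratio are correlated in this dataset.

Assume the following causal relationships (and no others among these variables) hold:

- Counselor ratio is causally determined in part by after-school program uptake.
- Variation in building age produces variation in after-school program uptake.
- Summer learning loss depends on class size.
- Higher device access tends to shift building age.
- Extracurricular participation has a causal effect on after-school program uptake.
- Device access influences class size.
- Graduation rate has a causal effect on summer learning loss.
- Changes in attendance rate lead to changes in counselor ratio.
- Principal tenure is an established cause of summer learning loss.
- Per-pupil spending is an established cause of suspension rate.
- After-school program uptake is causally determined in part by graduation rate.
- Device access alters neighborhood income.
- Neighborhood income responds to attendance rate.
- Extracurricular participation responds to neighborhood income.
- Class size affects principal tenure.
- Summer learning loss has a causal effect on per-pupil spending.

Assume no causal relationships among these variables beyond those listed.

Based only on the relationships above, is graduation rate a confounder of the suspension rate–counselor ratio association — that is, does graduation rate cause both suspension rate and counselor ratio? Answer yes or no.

yes

Graduation rate has a causal path to suspension rate (graduation rate → summer learning loss → per-pupil spending → suspension rate) and to counselor ratio (graduation rate → after-school program uptake → counselor ratio), so it is a common cause of both — a confounder.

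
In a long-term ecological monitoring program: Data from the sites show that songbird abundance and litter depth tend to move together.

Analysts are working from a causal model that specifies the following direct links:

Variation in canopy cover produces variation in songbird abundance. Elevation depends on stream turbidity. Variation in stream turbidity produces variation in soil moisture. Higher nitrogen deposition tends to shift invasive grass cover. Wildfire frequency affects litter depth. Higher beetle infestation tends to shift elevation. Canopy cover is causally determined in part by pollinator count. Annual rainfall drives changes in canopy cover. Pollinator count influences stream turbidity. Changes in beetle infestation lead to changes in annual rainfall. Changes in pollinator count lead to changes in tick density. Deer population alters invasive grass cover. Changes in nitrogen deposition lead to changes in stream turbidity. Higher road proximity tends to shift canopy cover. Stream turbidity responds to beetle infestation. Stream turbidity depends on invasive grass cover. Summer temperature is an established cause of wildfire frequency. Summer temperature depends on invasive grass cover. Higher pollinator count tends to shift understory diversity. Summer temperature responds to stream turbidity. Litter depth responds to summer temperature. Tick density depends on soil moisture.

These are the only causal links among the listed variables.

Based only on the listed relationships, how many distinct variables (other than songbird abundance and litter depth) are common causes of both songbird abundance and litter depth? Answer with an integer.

2

The common causes are: beetle infestation (to songbird abundance via beetle infestation → annual rainfall → canopy cover → songbird abundance; to litter depth via beetle infestation → stream turbidity → summer temperature → litter depth); pollinator count (to songbird abundance via pollinator count → canopy cover → songbird abundance; to litter depth via pollinator count → stream turbidity → summer temperature → litter depth).
Every other variable lacks a causal path to at least one of songbird abundance and litter depth.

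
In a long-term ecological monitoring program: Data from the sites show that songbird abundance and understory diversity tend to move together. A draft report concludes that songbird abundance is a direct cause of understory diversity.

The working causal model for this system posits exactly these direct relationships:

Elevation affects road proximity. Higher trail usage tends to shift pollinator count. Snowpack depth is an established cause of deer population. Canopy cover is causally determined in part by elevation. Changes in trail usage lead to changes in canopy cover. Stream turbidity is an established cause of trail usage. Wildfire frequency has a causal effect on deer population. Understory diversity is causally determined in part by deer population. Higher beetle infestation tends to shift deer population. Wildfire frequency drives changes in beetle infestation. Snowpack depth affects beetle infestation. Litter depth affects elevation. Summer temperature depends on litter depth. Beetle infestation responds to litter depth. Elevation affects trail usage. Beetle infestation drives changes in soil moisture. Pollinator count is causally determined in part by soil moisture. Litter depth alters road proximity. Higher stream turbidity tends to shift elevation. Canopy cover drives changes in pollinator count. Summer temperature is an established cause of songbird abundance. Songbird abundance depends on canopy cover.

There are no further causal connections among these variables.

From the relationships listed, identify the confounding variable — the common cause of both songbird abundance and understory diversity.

Litter depth has a causal path to songbird abundance (litter depth → summer temperature → songbird abundance) and a separate causal path to understory diversity (litter depth → beetle infestation → deer population → understory diversity), so it is a common cause of both.
No stated relationship gives songbird abundance a causal route to understory diversity, so the correlation is explained by the shared upstream cause rather than a direct effect.

litter depth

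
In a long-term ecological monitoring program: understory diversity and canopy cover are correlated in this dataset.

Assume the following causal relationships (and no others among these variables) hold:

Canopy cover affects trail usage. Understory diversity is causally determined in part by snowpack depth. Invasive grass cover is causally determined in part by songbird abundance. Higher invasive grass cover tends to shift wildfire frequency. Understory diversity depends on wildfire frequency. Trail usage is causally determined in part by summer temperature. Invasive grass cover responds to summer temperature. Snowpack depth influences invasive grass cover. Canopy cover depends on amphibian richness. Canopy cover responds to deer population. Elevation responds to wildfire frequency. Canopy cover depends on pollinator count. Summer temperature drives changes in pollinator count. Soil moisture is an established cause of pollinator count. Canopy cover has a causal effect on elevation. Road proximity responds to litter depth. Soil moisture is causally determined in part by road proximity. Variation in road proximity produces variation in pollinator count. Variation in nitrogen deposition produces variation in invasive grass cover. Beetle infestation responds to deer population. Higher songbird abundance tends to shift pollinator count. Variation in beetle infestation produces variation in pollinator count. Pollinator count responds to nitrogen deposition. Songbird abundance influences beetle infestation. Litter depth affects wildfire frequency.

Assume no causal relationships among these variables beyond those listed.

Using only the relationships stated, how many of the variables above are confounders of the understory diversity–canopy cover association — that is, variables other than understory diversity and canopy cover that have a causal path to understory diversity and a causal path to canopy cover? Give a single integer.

4

The common causes are: litter depth (to understory diversity via litter depth → wildfire frequency → understory diversity; to canopy cover via litter depth → road proximity → pollinator count → canopy cover); nitrogen deposition (to understory diversity via nitrogen deposition → invasive grass cover → wildfire frequency → understory diversity; to canopy cover via nitrogen deposition → pollinator count → canopy cover); songbird abundance (to understory diversity via songbird abundance → invasive grass cover → wildfire frequency → understory diversity; to canopy cover via songbird abundance → pollinator count → canopy cover); summer temperature (to understory diversity via summer temperature → invasive grass cover → wildfire frequency → understory diversity; to canopy cover via summer temperature → pollinator count → canopy cover).
Every other variable lacks a causal path to at least one of understory diversity and canopy cover.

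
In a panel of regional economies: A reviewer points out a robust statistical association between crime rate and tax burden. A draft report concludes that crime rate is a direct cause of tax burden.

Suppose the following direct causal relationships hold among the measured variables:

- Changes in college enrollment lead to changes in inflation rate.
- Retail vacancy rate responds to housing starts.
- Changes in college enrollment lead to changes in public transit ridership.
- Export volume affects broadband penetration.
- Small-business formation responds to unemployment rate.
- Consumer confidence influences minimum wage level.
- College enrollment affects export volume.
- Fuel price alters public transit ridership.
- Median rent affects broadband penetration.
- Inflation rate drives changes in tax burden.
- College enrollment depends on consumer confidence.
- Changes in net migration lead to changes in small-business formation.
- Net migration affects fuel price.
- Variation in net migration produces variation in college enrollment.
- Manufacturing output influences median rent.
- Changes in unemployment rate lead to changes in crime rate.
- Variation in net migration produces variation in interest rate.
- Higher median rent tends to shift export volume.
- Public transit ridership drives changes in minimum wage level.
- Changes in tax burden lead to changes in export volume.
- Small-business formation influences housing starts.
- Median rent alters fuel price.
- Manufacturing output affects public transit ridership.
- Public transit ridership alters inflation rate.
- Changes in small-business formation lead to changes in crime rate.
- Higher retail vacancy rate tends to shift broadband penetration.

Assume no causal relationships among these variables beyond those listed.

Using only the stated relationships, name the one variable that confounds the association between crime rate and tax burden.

net migration

Net migration has a causal path to crime rate (net migration → small-business formation → crime rate) and a separate causal path to tax burden (net migration → college enrollment → inflation rate → tax burden), so it is a common cause of both.
No stated relationship gives crime rate a causal route to tax burden, so the correlation is explained by the shared upstream cause rather than a direct effect.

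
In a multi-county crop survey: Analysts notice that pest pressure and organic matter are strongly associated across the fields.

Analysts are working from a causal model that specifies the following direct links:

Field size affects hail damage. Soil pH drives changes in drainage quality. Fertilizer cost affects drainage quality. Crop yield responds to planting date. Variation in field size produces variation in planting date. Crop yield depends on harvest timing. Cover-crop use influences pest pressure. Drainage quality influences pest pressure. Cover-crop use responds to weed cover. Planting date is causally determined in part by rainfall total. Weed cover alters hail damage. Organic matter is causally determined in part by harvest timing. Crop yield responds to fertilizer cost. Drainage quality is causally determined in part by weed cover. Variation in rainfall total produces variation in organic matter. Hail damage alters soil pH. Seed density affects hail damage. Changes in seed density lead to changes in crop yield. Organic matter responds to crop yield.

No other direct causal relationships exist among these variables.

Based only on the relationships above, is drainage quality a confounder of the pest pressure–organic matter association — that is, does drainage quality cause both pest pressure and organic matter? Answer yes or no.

no

Drainage quality has no stated causal path to organic matter. A confounder must cause both variables, so drainage quality does not qualify.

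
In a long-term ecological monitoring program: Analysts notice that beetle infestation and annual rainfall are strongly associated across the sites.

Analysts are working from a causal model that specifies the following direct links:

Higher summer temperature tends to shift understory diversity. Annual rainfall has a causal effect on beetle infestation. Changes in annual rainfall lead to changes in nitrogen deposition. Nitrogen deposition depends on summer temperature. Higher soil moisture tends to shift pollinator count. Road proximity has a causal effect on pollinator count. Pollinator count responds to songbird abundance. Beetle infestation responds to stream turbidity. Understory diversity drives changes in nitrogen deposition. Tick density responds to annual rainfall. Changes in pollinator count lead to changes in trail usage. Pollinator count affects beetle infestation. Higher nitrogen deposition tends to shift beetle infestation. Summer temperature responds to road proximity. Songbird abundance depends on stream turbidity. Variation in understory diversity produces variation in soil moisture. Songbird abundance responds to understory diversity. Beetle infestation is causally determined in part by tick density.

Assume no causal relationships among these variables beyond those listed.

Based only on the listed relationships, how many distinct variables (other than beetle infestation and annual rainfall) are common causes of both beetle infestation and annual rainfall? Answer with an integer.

No listed variable has a causal path to both beetle infestation and annual rainfall, so there are no common causes.

0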